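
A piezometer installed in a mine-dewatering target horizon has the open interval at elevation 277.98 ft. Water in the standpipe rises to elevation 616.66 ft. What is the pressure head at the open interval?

Total head h = 616.66 ft (the water-surface elevation in the piezometer).
Pressure head ψ = h − z = 616.66 − 277.98 = 338.68 ft.

ψ ≈ 338.68 ft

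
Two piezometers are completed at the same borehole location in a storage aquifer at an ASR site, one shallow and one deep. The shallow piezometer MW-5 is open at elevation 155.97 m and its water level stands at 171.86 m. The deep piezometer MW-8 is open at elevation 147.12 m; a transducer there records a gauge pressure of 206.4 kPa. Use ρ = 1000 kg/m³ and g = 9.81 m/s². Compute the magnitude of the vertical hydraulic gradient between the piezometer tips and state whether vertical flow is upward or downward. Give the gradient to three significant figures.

Total head at MW-5: h = 171.86 m (water level in the standpipe).
Pressure head at MW-8: ψ = P/(ρg) = 206.4×1000 / (1000 × 9.81) = 21.04 m.
Total head at MW-8: h = z + ψ = 147.12 + 21.04 = 168.16 m.
Δh = h(MW-5) − h(MW-8) = 171.86 − 168.16 = 3.70 m.
Vertical separation Δz = 155.97 − 147.12 = 8.85 m.
|i_v| = |Δh| / Δz = 3.70 / 8.85 = 0.418.
Head is higher in the shallow piezometer, so vertical flow is downward (recharge condition).

|i_v| ≈ 0.418; vertical flow is downward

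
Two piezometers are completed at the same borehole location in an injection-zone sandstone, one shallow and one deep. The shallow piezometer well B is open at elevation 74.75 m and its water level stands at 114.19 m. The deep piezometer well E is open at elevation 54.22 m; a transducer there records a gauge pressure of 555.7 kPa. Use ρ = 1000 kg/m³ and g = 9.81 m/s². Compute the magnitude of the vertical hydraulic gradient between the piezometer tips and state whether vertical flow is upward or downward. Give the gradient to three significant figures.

Total head at well B: h = 114.19 m (water level in the standpipe).
Pressure head at well E: ψ = P/(ρg) = 555.7×1000 / (1000 × 9.81) = 56.65 m.
Total head at well E: h = z + ψ = 54.22 + 56.65 = 110.87 m.
Δh = h(well B) − h(well E) = 114.19 − 110.87 = 3.32 m.
Vertical separation Δz = 74.75 − 54.22 = 20.53 m.
|i_v| = |Δh| / Δz = 3.32 / 20.53 = 0.162.
Head is higher in the shallow piezometer, so vertical flow is downward (recharge condition).

|i_v| ≈ 0.162; vertical flow is downward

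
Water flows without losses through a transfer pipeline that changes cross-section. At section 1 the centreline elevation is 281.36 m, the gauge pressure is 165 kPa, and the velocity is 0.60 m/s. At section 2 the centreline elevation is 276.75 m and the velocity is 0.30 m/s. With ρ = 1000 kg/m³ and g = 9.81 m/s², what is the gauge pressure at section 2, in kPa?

Pressure head at 1: ψ₁ = P₁/(ρg) = 165×1000 / (1000 × 9.81) = 16.82 m.
Velocity heads: v₁²/2g = 0.60²/19.62 = 0.018 m; v₂²/2g = 0.30²/19.62 = 0.005 m.
Total head H = z₁ + ψ₁ + v₁²/2g = 281.36 + 16.82 + 0.018 = 298.20 m.
ψ₂ = H − z₂ − v₂²/2g = 298.20 − 276.75 − 0.005 = 21.44 m.
P₂ = ρgψ₂ = 1000 × 9.81 × 21.44 ≈ 210 kPa.

P₂ ≈ 210 kPa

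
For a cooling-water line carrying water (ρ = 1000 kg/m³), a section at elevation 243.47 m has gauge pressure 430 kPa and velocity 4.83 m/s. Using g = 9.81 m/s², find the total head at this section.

Pressure head ψ = P/(ρg) = 430×1000 / (1000 × 9.81) = 43.83 m.
Velocity head = v²/(2g) = 4.83² / (2 × 9.81) = 1.189 m.
h = z + ψ + v²/(2g) = 243.47 + 43.83 + 1.189 = 288.49 m.

h ≈ 288.49 m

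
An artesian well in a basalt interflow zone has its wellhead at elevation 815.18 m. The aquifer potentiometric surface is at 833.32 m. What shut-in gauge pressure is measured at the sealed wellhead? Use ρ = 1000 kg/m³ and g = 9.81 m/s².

Head above the cap: Δh = 833.32 − 815.18 = 18.14 m.
P = ρgΔh = 1000 × 9.81 × 18.14 = 177953 Pa ≈ 178 kPa.

P ≈ 178 kPa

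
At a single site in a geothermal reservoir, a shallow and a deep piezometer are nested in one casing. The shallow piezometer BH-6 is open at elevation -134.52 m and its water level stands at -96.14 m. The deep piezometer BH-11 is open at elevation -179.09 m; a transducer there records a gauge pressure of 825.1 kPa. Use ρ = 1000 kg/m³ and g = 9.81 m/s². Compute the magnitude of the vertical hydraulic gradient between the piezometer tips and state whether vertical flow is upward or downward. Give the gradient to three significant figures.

|i_v| ≈ 0.0260; vertical flow is upward

Total head at BH-6: h = -96.14 m (water level in the standpipe).
Pressure head at BH-11: ψ = P/(ρg) = 825.1×1000 / (1000 × 9.81) = 84.11 m.
Total head at BH-11: h = z + ψ = -179.09 + 84.11 = -94.98 m.
Δh = h(BH-6) − h(BH-11) = -96.14 − (-94.98) = -1.16 m.
Vertical separation Δz = -134.52 − (-179.09) = 44.57 m.
|i_v| = |Δh| / Δz = 1.16 / 44.57 = 0.0260.
Head is higher in the deep piezometer, so vertical flow is upward (discharge condition).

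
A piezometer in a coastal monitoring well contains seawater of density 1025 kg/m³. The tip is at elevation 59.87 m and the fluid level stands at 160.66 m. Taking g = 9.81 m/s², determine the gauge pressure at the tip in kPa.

Pressure head ψ = h − z = 160.66 − 59.87 = 100.79 m.
P = ρgψ = 1025 × 9.81 × 100.79 = 1013469 Pa ≈ 1010 kPa.

P ≈ 1010 kPa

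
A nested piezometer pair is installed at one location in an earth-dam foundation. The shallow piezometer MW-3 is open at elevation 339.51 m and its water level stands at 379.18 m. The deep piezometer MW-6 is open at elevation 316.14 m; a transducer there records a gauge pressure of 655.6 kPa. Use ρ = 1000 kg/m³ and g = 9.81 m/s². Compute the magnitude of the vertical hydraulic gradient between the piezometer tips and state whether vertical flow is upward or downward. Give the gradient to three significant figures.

|i_v| ≈ 0.162; vertical flow is upward

Total head at MW-3: h = 379.18 m (water level in the standpipe).
Pressure head at MW-6: ψ = P/(ρg) = 655.6×1000 / (1000 × 9.81) = 66.83 m.
Total head at MW-6: h = z + ψ = 316.14 + 66.83 = 382.97 m.
Δh = h(MW-3) − h(MW-6) = 379.18 − 382.97 = -3.79 m.
Vertical separation Δz = 339.51 − 316.14 = 23.37 m.
|i_v| = |Δh| / Δz = 3.79 / 23.37 = 0.162.
Head is higher in the deep piezometer, so vertical flow is upward (discharge condition).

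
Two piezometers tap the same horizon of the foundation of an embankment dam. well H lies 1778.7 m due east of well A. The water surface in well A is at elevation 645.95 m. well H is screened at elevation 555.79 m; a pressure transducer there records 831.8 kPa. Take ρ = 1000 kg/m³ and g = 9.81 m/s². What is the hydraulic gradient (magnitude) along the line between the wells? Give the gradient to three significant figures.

Total head at well A: h = 645.95 m (water level in the piezometer is the total head).
Pressure head at well H: ψ = P/(ρg) = 831.8×1000 / (1000 × 9.81) = 84.79 m.
Total head at well H: h = z + ψ = 555.79 + 84.79 = 640.58 m.
Head difference: h(well A) − h(well H) = 645.95 − 640.58 = 5.37 m.
Hydraulic gradient: i = |Δh| / L = 5.37 / 1778.7 = 0.00302.

i ≈ 0.00302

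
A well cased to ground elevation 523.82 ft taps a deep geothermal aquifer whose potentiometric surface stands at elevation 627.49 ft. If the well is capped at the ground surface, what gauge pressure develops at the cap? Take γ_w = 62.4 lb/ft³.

Head above the cap: Δh = 627.49 − 523.82 = 103.67 ft.
P = γΔh/144 = 62.4 × 103.67 / 144 = 44.9 psi.

P ≈ 44.9 psi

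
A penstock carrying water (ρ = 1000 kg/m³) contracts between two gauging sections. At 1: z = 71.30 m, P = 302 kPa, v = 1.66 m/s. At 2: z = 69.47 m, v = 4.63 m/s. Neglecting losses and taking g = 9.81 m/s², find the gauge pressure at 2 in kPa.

P₂ ≈ 311 kPa

Pressure head at 1: ψ₁ = P₁/(ρg) = 302×1000 / (1000 × 9.81) = 30.78 m.
Velocity heads: v₁²/2g = 1.66²/19.62 = 0.140 m; v₂²/2g = 4.63²/19.62 = 1.093 m.
Total head H = z₁ + ψ₁ + v₁²/2g = 71.30 + 30.78 + 0.140 = 102.22 m.
ψ₂ = H − z₂ − v₂²/2g = 102.22 − 69.47 − 1.093 = 31.66 m.
P₂ = ρgψ₂ = 1000 × 9.81 × 31.66 ≈ 311 kPa.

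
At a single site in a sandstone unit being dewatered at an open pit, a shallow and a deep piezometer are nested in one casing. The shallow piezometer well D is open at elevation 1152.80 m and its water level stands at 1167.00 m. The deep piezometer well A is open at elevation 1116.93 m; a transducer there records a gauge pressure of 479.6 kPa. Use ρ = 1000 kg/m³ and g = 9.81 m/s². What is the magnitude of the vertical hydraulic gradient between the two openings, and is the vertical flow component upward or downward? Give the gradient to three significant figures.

Total head at well D: h = 1167.00 m (water level in the standpipe).
Pressure head at well A: ψ = P/(ρg) = 479.6×1000 / (1000 × 9.81) = 48.89 m.
Total head at well A: h = z + ψ = 1116.93 + 48.89 = 1165.82 m.
Δh = h(well D) − h(well A) = 1167.00 − 1165.82 = 1.18 m.
Vertical separation Δz = 1152.80 − 1116.93 = 35.87 m.
|i_v| = |Δh| / Δz = 1.18 / 35.87 = 0.0329.
Head is higher in the shallow piezometer, so vertical flow is downward (recharge condition).

|i_v| ≈ 0.0329; vertical flow is downward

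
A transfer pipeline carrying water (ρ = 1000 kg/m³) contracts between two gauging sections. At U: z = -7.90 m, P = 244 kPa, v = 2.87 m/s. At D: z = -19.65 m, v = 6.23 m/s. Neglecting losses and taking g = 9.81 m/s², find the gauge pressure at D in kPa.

P₂ ≈ 344 kPa

Pressure head at U: ψ₁ = P₁/(ρg) = 244×1000 / (1000 × 9.81) = 24.87 m.
Velocity heads: v₁²/2g = 2.87²/19.62 = 0.420 m; v₂²/2g = 6.23²/19.62 = 1.978 m.
Total head H = z₁ + ψ₁ + v₁²/2g = -7.90 + 24.87 + 0.420 = 17.39 m.
ψ₂ = H − z₂ − v₂²/2g = 17.39 − (-19.65) − 1.978 = 35.06 m.
P₂ = ρgψ₂ = 1000 × 9.81 × 35.06 ≈ 344 kPa.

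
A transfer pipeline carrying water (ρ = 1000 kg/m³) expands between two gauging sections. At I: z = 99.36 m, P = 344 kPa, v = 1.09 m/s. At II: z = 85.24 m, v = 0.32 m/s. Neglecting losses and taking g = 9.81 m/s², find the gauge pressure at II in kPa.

Pressure head at I: ψ₁ = P₁/(ρg) = 344×1000 / (1000 × 9.81) = 35.07 m.
Velocity heads: v₁²/2g = 1.09²/19.62 = 0.061 m; v₂²/2g = 0.32²/19.62 = 0.005 m.
Total head H = z₁ + ψ₁ + v₁²/2g = 99.36 + 35.07 + 0.061 = 134.49 m.
ψ₂ = H − z₂ − v₂²/2g = 134.49 − 85.24 − 0.005 = 49.25 m.
P₂ = ρgψ₂ = 1000 × 9.81 × 49.25 ≈ 483 kPa.

P₂ ≈ 483 kPa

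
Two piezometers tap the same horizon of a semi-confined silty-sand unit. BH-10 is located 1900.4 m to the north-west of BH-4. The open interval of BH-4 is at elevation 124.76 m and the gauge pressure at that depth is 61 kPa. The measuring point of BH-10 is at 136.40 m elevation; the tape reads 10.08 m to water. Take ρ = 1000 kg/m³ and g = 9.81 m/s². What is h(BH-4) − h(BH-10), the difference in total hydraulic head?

Δh ≈ 4.66 m

Pressure head at BH-4: ψ = P/(ρg) = 61×1000 / (1000 × 9.81) = 6.22 m.
Total head at BH-4: h = z + ψ = 124.76 + 6.22 = 130.98 m.
Total head at BH-10: h = 136.40 − 10.08 = 126.32 m.
Head difference: h(BH-4) − h(BH-10) = 130.98 − 126.32 = 4.66 m.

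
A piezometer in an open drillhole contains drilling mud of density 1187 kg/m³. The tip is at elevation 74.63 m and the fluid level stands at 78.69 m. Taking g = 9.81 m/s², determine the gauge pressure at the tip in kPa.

P ≈ 47.3 kPa

Pressure head ψ = h − z = 78.69 − 74.63 = 4.06 m.
P = ρgψ = 1187 × 9.81 × 4.06 = 47277 Pa ≈ 47.3 kPa.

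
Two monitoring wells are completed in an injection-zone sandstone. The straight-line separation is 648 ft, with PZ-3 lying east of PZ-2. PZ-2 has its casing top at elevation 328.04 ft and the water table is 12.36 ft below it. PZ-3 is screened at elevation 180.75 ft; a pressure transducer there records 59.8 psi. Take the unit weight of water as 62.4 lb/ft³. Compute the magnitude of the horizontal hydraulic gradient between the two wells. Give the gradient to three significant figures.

i ≈ 0.00474

Total head at PZ-2: h = 328.04 − 12.36 = 315.68 ft.
Pressure head at PZ-3: ψ = 144·P/γ = 144 × 59.8 / 62.4 = 138.00 ft.
Total head at PZ-3: h = z + ψ = 180.75 + 138.00 = 318.75 ft.
Head difference: h(PZ-2) − h(PZ-3) = 315.68 − 318.75 = -3.07 ft.
Hydraulic gradient: i = |Δh| / L = 3.07 / 648 = 0.00474.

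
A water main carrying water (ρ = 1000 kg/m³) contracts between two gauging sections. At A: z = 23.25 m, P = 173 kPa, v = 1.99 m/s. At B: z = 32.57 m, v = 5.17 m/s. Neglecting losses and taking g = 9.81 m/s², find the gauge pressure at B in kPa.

Pressure head at A: ψ₁ = P₁/(ρg) = 173×1000 / (1000 × 9.81) = 17.64 m.
Velocity heads: v₁²/2g = 1.99²/19.62 = 0.202 m; v₂²/2g = 5.17²/19.62 = 1.362 m.
Total head H = z₁ + ψ₁ + v₁²/2g = 23.25 + 17.64 + 0.202 = 41.09 m.
ψ₂ = H − z₂ − v₂²/2g = 41.09 − 32.57 − 1.362 = 7.16 m.
P₂ = ρgψ₂ = 1000 × 9.81 × 7.16 ≈ 70.2 kPa.

P₂ ≈ 70.2 kPa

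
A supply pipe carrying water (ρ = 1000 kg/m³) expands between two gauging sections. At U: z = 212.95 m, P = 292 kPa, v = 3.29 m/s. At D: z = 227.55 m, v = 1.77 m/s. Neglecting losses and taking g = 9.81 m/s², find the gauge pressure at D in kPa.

P₂ ≈ 153 kPa

Pressure head at U: ψ₁ = P₁/(ρg) = 292×1000 / (1000 × 9.81) = 29.77 m.
Velocity heads: v₁²/2g = 3.29²/19.62 = 0.552 m; v₂²/2g = 1.77²/19.62 = 0.160 m.
Total head H = z₁ + ψ₁ + v₁²/2g = 212.95 + 29.77 + 0.552 = 243.27 m.
ψ₂ = H − z₂ − v₂²/2g = 243.27 − 227.55 − 0.160 = 15.56 m.
P₂ = ρgψ₂ = 1000 × 9.81 × 15.56 ≈ 153 kPa.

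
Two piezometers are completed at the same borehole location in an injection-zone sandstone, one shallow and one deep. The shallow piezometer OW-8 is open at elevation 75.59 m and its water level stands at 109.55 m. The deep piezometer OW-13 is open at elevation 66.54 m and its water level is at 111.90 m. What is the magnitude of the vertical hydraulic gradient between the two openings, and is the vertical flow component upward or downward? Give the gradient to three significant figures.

Total head at OW-8: h = 109.55 m (water level in the standpipe).
Total head at OW-13: h = 111.90 m.
Δh = h(OW-8) − h(OW-13) = 109.55 − 111.90 = -2.35 m.
Vertical separation Δz = 75.59 − 66.54 = 9.05 m.
|i_v| = |Δh| / Δz = 2.35 / 9.05 = 0.260.
Head is higher in the deep piezometer, so vertical flow is upward (discharge condition).

|i_v| ≈ 0.260; vertical flow is upward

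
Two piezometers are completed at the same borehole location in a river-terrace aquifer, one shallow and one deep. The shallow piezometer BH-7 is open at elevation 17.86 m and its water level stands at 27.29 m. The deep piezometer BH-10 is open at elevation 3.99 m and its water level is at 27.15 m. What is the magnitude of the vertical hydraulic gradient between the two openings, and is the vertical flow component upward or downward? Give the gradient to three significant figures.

Total head at BH-7: h = 27.29 m (water level in the standpipe).
Total head at BH-10: h = 27.15 m.
Δh = h(BH-7) − h(BH-10) = 27.29 − 27.15 = 0.14 m.
Vertical separation Δz = 17.86 − 3.99 = 13.87 m.
|i_v| = |Δh| / Δz = 0.14 / 13.87 = 0.0101.
Head is higher in the shallow piezometer, so vertical flow is downward (recharge condition).

|i_v| ≈ 0.0101; vertical flow is downward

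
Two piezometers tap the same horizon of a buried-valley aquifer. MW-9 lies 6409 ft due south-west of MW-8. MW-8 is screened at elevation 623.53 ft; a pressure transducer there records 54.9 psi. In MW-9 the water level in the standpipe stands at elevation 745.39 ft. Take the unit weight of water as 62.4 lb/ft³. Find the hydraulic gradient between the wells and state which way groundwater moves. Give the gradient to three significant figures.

Pressure head at MW-8: ψ = 144·P/γ = 144 × 54.9 / 62.4 = 126.69 ft.
Total head at MW-8: h = z + ψ = 623.53 + 126.69 = 750.22 ft.
Total head at MW-9: h = 745.39 ft (water level in the piezometer is the total head).
Head difference: h(MW-8) − h(MW-9) = 750.22 − 745.39 = 4.83 ft.
Hydraulic gradient: i = |Δh| / L = 4.83 / 6409 = 0.000754.
Flow is from higher to lower head: from MW-8 toward MW-9, i.e. toward the south-west.

i ≈ 0.000754; groundwater flows toward the south-west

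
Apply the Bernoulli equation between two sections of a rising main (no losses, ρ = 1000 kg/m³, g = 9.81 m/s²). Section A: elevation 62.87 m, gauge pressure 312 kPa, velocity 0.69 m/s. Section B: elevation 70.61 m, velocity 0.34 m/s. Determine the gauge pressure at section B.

Pressure head at A: ψ₁ = P₁/(ρg) = 312×1000 / (1000 × 9.81) = 31.80 m.
Velocity heads: v₁²/2g = 0.69²/19.62 = 0.024 m; v₂²/2g = 0.34²/19.62 = 0.006 m.
Total head H = z₁ + ψ₁ + v₁²/2g = 62.87 + 31.80 + 0.024 = 94.69 m.
ψ₂ = H − z₂ − v₂²/2g = 94.69 − 70.61 − 0.006 = 24.07 m.
P₂ = ρgψ₂ = 1000 × 9.81 × 24.07 ≈ 236 kPa.

P₂ ≈ 236 kPa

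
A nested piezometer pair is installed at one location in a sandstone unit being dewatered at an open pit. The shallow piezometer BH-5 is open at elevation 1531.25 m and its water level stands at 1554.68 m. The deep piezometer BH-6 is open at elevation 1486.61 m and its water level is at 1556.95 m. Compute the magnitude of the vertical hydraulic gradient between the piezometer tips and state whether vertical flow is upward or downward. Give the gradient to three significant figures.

|i_v| ≈ 0.0509; vertical flow is upward

Total head at BH-5: h = 1554.68 m (water level in the standpipe).
Total head at BH-6: h = 1556.95 m.
Δh = h(BH-5) − h(BH-6) = 1554.68 − 1556.95 = -2.27 m.
Vertical separation Δz = 1531.25 − 1486.61 = 44.64 m.
|i_v| = |Δh| / Δz = 2.27 / 44.64 = 0.0509.
Head is higher in the deep piezometer, so vertical flow is upward (discharge condition).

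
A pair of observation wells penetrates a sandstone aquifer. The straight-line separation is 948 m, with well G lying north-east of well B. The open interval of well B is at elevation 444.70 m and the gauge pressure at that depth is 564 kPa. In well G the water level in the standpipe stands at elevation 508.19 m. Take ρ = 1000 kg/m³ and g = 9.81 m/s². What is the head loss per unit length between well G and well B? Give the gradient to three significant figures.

i ≈ 0.00633 m/m

Pressure head at well B: ψ = P/(ρg) = 564×1000 / (1000 × 9.81) = 57.49 m.
Total head at well B: h = z + ψ = 444.70 + 57.49 = 502.19 m.
Total head at well G: h = 508.19 m (water level in the piezometer is the total head).
Head difference: h(well B) − h(well G) = 502.19 − 508.19 = -6.00 m.
Hydraulic gradient: i = |Δh| / L = 6.00 / 948 = 0.00633.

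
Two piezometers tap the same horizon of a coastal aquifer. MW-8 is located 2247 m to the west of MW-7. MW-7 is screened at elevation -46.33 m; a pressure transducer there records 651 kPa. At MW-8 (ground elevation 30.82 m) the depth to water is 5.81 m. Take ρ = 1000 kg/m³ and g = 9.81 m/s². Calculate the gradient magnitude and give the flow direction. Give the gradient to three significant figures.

Pressure head at MW-7: ψ = P/(ρg) = 651×1000 / (1000 × 9.81) = 66.36 m.
Total head at MW-7: h = z + ψ = -46.33 + 66.36 = 20.03 m.
Total head at MW-8: h = 30.82 − 5.81 = 25.01 m.
Head difference: h(MW-7) − h(MW-8) = 20.03 − 25.01 = -4.98 m.
Hydraulic gradient: i = |Δh| / L = 4.98 / 2247 = 0.00222.
Flow is from higher to lower head: from MW-8 toward MW-7, i.e. toward the east.

i ≈ 0.00222; groundwater flows toward the east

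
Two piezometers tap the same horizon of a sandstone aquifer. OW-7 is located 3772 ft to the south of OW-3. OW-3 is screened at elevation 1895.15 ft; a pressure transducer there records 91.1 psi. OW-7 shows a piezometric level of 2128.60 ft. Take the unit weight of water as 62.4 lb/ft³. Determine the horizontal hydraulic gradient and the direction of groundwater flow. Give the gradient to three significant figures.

Pressure head at OW-3: ψ = 144·P/γ = 144 × 91.1 / 62.4 = 210.23 ft.
Total head at OW-3: h = z + ψ = 1895.15 + 210.23 = 2105.38 ft.
Total head at OW-7: h = 2128.60 ft (water level in the piezometer is the total head).
Head difference: h(OW-3) − h(OW-7) = 2105.38 − 2128.60 = -23.22 ft.
Hydraulic gradient: i = |Δh| / L = 23.22 / 3772 = 0.00616.
Flow is from higher to lower head: from OW-7 toward OW-3, i.e. toward the north.

i ≈ 0.00616; groundwater flows toward the north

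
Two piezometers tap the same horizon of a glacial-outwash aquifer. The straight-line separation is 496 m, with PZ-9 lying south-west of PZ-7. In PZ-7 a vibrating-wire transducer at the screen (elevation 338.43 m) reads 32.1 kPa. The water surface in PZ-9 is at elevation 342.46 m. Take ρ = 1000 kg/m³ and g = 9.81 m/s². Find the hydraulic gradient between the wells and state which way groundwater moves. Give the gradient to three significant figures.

i ≈ 0.00153; groundwater flows toward the north-east

Pressure head at PZ-7: ψ = P/(ρg) = 32.1×1000 / (1000 × 9.81) = 3.27 m.
Total head at PZ-7: h = z + ψ = 338.43 + 3.27 = 341.70 m.
Total head at PZ-9: h = 342.46 m (water level in the piezometer is the total head).
Head difference: h(PZ-7) − h(PZ-9) = 341.70 − 342.46 = -0.76 m.
Hydraulic gradient: i = |Δh| / L = 0.76 / 496 = 0.00153.
Flow is from higher to lower head: from PZ-9 toward PZ-7, i.e. toward the north-east.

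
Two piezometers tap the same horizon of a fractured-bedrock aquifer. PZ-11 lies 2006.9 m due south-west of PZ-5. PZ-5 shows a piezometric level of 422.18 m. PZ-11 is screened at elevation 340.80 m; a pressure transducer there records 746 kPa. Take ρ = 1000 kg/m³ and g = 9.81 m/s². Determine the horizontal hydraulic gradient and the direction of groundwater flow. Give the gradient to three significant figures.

i ≈ 0.00266; groundwater flows toward the south-west

Total head at PZ-5: h = 422.18 m (water level in the piezometer is the total head).
Pressure head at PZ-11: ψ = P/(ρg) = 746×1000 / (1000 × 9.81) = 76.04 m.
Total head at PZ-11: h = z + ψ = 340.80 + 76.04 = 416.84 m.
Head difference: h(PZ-5) − h(PZ-11) = 422.18 − 416.84 = 5.34 m.
Hydraulic gradient: i = |Δh| / L = 5.34 / 2006.9 = 0.00266.
Flow is from higher to lower head: from PZ-5 toward PZ-11, i.e. toward the south-west.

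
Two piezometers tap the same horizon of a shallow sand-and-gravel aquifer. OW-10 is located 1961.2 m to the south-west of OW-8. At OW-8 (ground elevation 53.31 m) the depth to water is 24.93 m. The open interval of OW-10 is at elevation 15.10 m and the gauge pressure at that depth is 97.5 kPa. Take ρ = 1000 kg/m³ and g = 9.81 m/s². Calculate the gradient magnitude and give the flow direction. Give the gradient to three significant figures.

Total head at OW-8: h = 53.31 − 24.93 = 28.38 m.
Pressure head at OW-10: ψ = P/(ρg) = 97.5×1000 / (1000 × 9.81) = 9.94 m.
Total head at OW-10: h = z + ψ = 15.10 + 9.94 = 25.04 m.
Head difference: h(OW-8) − h(OW-10) = 28.38 − 25.04 = 3.34 m.
Hydraulic gradient: i = |Δh| / L = 3.34 / 1961.2 = 0.00170.
Flow is from higher to lower head: from OW-8 toward OW-10, i.e. toward the south-west.

i ≈ 0.00170; groundwater flows toward the south-west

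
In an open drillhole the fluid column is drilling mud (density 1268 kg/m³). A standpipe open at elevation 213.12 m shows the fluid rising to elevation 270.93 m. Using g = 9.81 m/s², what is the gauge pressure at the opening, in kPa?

P ≈ 719 kPa

Pressure head ψ = h − z = 270.93 − 213.12 = 57.81 m.
P = ρgψ = 1268 × 9.81 × 57.81 = 719103 Pa ≈ 719 kPa.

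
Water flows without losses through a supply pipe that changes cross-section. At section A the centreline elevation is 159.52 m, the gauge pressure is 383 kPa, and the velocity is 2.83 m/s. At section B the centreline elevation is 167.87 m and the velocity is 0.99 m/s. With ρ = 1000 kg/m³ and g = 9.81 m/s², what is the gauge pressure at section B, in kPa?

Pressure head at A: ψ₁ = P₁/(ρg) = 383×1000 / (1000 × 9.81) = 39.04 m.
Velocity heads: v₁²/2g = 2.83²/19.62 = 0.408 m; v₂²/2g = 0.99²/19.62 = 0.050 m.
Total head H = z₁ + ψ₁ + v₁²/2g = 159.52 + 39.04 + 0.408 = 198.97 m.
ψ₂ = H − z₂ − v₂²/2g = 198.97 − 167.87 − 0.050 = 31.05 m.
P₂ = ρgψ₂ = 1000 × 9.81 × 31.05 ≈ 305 kPa.

P₂ ≈ 305 kPa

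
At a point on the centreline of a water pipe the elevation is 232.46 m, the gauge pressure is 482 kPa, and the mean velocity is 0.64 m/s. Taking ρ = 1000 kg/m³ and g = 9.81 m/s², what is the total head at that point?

h ≈ 281.61 m

Pressure head ψ = P/(ρg) = 482×1000 / (1000 × 9.81) = 49.13 m.
Velocity head = v²/(2g) = 0.64² / (2 × 9.81) = 0.021 m.
h = z + ψ + v²/(2g) = 232.46 + 49.13 + 0.021 = 281.61 m.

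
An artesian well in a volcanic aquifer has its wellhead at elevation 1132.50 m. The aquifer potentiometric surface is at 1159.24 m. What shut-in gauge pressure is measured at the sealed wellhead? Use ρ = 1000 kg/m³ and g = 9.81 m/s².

P ≈ 262 kPa

Head above the cap: Δh = 1159.24 − 1132.50 = 26.74 m.
P = ρgΔh = 1000 × 9.81 × 26.74 = 262319 Pa ≈ 262 kPa.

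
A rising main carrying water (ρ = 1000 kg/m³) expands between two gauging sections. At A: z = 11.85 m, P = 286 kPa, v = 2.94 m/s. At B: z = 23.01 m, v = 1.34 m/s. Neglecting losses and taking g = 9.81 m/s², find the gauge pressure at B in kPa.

P₂ ≈ 180 kPa

Pressure head at A: ψ₁ = P₁/(ρg) = 286×1000 / (1000 × 9.81) = 29.15 m.
Velocity heads: v₁²/2g = 2.94²/19.62 = 0.441 m; v₂²/2g = 1.34²/19.62 = 0.092 m.
Total head H = z₁ + ψ₁ + v₁²/2g = 11.85 + 29.15 + 0.441 = 41.44 m.
ψ₂ = H − z₂ − v₂²/2g = 41.44 − 23.01 − 0.092 = 18.34 m.
P₂ = ρgψ₂ = 1000 × 9.81 × 18.34 ≈ 180 kPa.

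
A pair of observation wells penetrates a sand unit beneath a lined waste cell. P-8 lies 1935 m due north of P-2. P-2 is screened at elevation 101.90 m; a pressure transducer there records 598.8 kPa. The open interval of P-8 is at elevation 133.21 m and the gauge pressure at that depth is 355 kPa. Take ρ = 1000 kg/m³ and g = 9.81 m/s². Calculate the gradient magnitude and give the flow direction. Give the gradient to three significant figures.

Pressure head at P-2: ψ = P/(ρg) = 598.8×1000 / (1000 × 9.81) = 61.04 m.
Total head at P-2: h = z + ψ = 101.90 + 61.04 = 162.94 m.
Pressure head at P-8: ψ = P/(ρg) = 355×1000 / (1000 × 9.81) = 36.19 m.
Total head at P-8: h = z + ψ = 133.21 + 36.19 = 169.40 m.
Head difference: h(P-2) − h(P-8) = 162.94 − 169.40 = -6.46 m.
Hydraulic gradient: i = |Δh| / L = 6.46 / 1935 = 0.00334.
Flow is from higher to lower head: from P-8 toward P-2, i.e. toward the south.

i ≈ 0.00334; groundwater flows toward the south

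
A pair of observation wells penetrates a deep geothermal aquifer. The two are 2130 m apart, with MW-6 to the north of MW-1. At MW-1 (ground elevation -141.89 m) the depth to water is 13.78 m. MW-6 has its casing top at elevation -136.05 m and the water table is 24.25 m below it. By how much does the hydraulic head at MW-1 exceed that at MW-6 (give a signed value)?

Δh ≈ 4.63 m

Total head at MW-1: h = -141.89 − 13.78 = -155.67 m.
Total head at MW-6: h = -136.05 − 24.25 = -160.30 m.
Head difference: h(MW-1) − h(MW-6) = -155.67 − (-160.30) = 4.63 m.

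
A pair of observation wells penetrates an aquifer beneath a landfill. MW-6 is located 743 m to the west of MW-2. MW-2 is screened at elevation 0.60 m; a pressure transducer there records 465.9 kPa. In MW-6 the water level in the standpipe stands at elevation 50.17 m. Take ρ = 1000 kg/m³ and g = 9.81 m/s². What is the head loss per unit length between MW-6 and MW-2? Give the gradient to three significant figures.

Pressure head at MW-2: ψ = P/(ρg) = 465.9×1000 / (1000 × 9.81) = 47.49 m.
Total head at MW-2: h = z + ψ = 0.60 + 47.49 = 48.09 m.
Total head at MW-6: h = 50.17 m (water level in the piezometer is the total head).
Head difference: h(MW-2) − h(MW-6) = 48.09 − 50.17 = -2.08 m.
Hydraulic gradient: i = |Δh| / L = 2.08 / 743 = 0.00280.

i ≈ 0.00280 m/m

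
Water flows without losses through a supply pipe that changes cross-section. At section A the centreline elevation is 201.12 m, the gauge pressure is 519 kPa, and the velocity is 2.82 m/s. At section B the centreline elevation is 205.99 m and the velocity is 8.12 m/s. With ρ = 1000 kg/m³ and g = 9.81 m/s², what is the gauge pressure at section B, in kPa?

P₂ ≈ 442 kPa

Pressure head at A: ψ₁ = P₁/(ρg) = 519×1000 / (1000 × 9.81) = 52.91 m.
Velocity heads: v₁²/2g = 2.82²/19.62 = 0.405 m; v₂²/2g = 8.12²/19.62 = 3.361 m.
Total head H = z₁ + ψ₁ + v₁²/2g = 201.12 + 52.91 + 0.405 = 254.44 m.
ψ₂ = H − z₂ − v₂²/2g = 254.44 − 205.99 − 3.361 = 45.09 m.
P₂ = ρgψ₂ = 1000 × 9.81 × 45.09 ≈ 442 kPa.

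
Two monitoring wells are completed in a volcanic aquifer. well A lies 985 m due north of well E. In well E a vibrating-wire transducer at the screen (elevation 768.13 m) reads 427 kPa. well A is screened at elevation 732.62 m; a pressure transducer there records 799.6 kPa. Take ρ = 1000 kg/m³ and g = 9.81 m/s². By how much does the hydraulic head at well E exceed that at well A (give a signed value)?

Pressure head at well E: ψ = P/(ρg) = 427×1000 / (1000 × 9.81) = 43.53 m.
Total head at well E: h = z + ψ = 768.13 + 43.53 = 811.66 m.
Pressure head at well A: ψ = P/(ρg) = 799.6×1000 / (1000 × 9.81) = 81.51 m.
Total head at well A: h = z + ψ = 732.62 + 81.51 = 814.13 m.
Head difference: h(well E) − h(well A) = 811.66 − 814.13 = -2.47 m.

Δh ≈ -2.47 m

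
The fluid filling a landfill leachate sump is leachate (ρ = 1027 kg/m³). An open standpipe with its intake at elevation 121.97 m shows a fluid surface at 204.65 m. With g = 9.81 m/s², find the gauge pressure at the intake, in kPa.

P ≈ 833 kPa

Pressure head ψ = h − z = 204.65 − 121.97 = 82.68 m.
P = ρgψ = 1027 × 9.81 × 82.68 = 832990 Pa ≈ 833 kPa.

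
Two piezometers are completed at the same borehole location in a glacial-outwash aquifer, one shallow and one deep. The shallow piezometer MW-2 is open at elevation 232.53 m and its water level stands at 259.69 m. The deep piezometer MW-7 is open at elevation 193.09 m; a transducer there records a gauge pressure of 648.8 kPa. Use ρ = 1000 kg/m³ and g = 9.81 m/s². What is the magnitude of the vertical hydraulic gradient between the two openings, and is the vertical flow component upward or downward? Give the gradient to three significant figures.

|i_v| ≈ 0.0117; vertical flow is downward

Total head at MW-2: h = 259.69 m (water level in the standpipe).
Pressure head at MW-7: ψ = P/(ρg) = 648.8×1000 / (1000 × 9.81) = 66.14 m.
Total head at MW-7: h = z + ψ = 193.09 + 66.14 = 259.23 m.
Δh = h(MW-2) − h(MW-7) = 259.69 − 259.23 = 0.46 m.
Vertical separation Δz = 232.53 − 193.09 = 39.44 m.
|i_v| = |Δh| / Δz = 0.46 / 39.44 = 0.0117.
Head is higher in the shallow piezometer, so vertical flow is downward (recharge condition).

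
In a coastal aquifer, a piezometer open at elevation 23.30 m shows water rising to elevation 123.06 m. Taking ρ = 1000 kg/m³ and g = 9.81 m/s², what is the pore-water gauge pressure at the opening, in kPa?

P ≈ 979 kPa

Pressure head ψ = h − z = 123.06 − 23.30 = 99.76 m.
P = ρgψ = 1000 × 9.81 × 99.76 = 978646 Pa ≈ 979 kPa.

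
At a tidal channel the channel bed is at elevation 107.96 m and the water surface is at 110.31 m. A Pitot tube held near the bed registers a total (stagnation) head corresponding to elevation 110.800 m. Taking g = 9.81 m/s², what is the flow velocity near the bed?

v ≈ 3.10 m/s

Near the bed, under hydrostatic conditions, the piezometric head (z + ψ) equals the free-surface elevation, 110.31 m.
Velocity head = total − piezometric = 110.800 − 110.31 = 0.490 m.
v = √(2g·h_v) = √(2 × 9.81 × 0.490) = 3.10 m/s.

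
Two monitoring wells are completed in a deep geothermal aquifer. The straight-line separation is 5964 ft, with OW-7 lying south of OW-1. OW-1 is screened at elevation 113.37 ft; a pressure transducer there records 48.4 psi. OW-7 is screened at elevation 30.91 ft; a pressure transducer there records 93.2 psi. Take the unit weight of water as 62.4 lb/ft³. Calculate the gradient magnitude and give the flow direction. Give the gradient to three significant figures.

i ≈ 0.00351; groundwater flows toward the north

Pressure head at OW-1: ψ = 144·P/γ = 144 × 48.4 / 62.4 = 111.69 ft.
Total head at OW-1: h = z + ψ = 113.37 + 111.69 = 225.06 ft.
Pressure head at OW-7: ψ = 144·P/γ = 144 × 93.2 / 62.4 = 215.08 ft.
Total head at OW-7: h = z + ψ = 30.91 + 215.08 = 245.99 ft.
Head difference: h(OW-1) − h(OW-7) = 225.06 − 245.99 = -20.93 ft.
Hydraulic gradient: i = |Δh| / L = 20.93 / 5964 = 0.00351.
Flow is from higher to lower head: from OW-7 toward OW-1, i.e. toward the north.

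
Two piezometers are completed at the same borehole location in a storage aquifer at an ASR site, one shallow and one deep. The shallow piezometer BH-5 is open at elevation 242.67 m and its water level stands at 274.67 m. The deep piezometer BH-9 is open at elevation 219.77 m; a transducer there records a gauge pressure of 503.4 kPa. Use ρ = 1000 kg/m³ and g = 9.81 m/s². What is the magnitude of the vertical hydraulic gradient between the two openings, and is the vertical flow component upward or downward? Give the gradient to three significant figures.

|i_v| ≈ 0.157; vertical flow is downward

Total head at BH-5: h = 274.67 m (water level in the standpipe).
Pressure head at BH-9: ψ = P/(ρg) = 503.4×1000 / (1000 × 9.81) = 51.31 m.
Total head at BH-9: h = z + ψ = 219.77 + 51.31 = 271.08 m.
Δh = h(BH-5) − h(BH-9) = 274.67 − 271.08 = 3.59 m.
Vertical separation Δz = 242.67 − 219.77 = 22.90 m.
|i_v| = |Δh| / Δz = 3.59 / 22.90 = 0.157.
Head is higher in the shallow piezometer, so vertical flow is downward (recharge condition).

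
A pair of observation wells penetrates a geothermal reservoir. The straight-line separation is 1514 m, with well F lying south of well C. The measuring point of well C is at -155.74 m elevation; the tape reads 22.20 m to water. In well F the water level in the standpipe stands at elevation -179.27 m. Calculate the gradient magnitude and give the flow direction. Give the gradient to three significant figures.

Total head at well C: h = -155.74 − 22.20 = -177.94 m.
Total head at well F: h = -179.27 m (water level in the piezometer is the total head).
Head difference: h(well C) − h(well F) = -177.94 − (-179.27) = 1.33 m.
Hydraulic gradient: i = |Δh| / L = 1.33 / 1514 = 0.000878.
Flow is from higher to lower head: from well C toward well F, i.e. toward the south.

i ≈ 0.000878; groundwater flows toward the south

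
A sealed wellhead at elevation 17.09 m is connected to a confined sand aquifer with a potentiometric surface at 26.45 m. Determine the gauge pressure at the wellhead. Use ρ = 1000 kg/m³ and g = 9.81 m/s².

P ≈ 91.8 kPa

Head above the cap: Δh = 26.45 − 17.09 = 9.36 m.
P = ρgΔh = 1000 × 9.81 × 9.36 = 91822 Pa ≈ 91.8 kPa.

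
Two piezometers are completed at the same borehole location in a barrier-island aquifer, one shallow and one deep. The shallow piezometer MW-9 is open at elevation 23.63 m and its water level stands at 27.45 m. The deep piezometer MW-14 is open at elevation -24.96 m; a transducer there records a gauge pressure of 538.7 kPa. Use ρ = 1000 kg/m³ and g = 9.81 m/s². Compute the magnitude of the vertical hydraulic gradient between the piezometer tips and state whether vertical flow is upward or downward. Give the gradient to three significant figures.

Total head at MW-9: h = 27.45 m (water level in the standpipe).
Pressure head at MW-14: ψ = P/(ρg) = 538.7×1000 / (1000 × 9.81) = 54.91 m.
Total head at MW-14: h = z + ψ = -24.96 + 54.91 = 29.95 m.
Δh = h(MW-9) − h(MW-14) = 27.45 − 29.95 = -2.50 m.
Vertical separation Δz = 23.63 − (-24.96) = 48.59 m.
|i_v| = |Δh| / Δz = 2.50 / 48.59 = 0.0515.
Head is higher in the deep piezometer, so vertical flow is upward (discharge condition).

|i_v| ≈ 0.0515; vertical flow is upward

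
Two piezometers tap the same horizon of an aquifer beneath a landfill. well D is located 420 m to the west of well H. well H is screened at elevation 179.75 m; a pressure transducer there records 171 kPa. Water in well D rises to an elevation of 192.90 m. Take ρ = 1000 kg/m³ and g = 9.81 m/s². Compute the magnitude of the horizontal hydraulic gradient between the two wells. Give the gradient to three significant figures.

i ≈ 0.0102

Pressure head at well H: ψ = P/(ρg) = 171×1000 / (1000 × 9.81) = 17.43 m.
Total head at well H: h = z + ψ = 179.75 + 17.43 = 197.18 m.
Total head at well D: h = 192.90 m (water level in the piezometer is the total head).
Head difference: h(well H) − h(well D) = 197.18 − 192.90 = 4.28 m.
Hydraulic gradient: i = |Δh| / L = 4.28 / 420 = 0.0102.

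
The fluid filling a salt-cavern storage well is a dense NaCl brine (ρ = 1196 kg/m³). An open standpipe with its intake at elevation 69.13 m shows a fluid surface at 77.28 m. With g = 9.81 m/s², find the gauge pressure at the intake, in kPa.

Pressure head ψ = h − z = 77.28 − 69.13 = 8.15 m.
P = ρgψ = 1196 × 9.81 × 8.15 = 95622 Pa ≈ 95.6 kPa.

P ≈ 95.6 kPa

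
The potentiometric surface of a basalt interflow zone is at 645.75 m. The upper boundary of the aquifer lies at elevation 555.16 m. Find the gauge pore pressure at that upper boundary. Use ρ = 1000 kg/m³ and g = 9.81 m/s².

Pressure head at the aquifer top: ψ = h − z = 645.75 − 555.16 = 90.59 m.
P = ρgψ = 1000 × 9.81 × 90.59 = 888688 Pa ≈ 889 kPa.

P ≈ 889 kPa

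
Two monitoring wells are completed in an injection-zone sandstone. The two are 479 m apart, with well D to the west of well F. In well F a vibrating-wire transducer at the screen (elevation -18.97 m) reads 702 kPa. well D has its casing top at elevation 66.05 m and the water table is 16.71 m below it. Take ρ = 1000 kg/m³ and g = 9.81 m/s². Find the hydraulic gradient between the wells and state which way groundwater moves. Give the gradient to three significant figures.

Pressure head at well F: ψ = P/(ρg) = 702×1000 / (1000 × 9.81) = 71.56 m.
Total head at well F: h = z + ψ = -18.97 + 71.56 = 52.59 m.
Total head at well D: h = 66.05 − 16.71 = 49.34 m.
Head difference: h(well F) − h(well D) = 52.59 − 49.34 = 3.25 m.
Hydraulic gradient: i = |Δh| / L = 3.25 / 479 = 0.00678.
Flow is from higher to lower head: from well F toward well D, i.e. toward the west.

i ≈ 0.00678; groundwater flows toward the west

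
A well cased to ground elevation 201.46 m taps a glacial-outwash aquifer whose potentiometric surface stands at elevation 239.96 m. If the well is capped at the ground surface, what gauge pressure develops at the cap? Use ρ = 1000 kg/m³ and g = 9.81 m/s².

Head above the cap: Δh = 239.96 − 201.46 = 38.50 m.
P = ρgΔh = 1000 × 9.81 × 38.50 = 377685 Pa ≈ 378 kPa.

P ≈ 378 kPa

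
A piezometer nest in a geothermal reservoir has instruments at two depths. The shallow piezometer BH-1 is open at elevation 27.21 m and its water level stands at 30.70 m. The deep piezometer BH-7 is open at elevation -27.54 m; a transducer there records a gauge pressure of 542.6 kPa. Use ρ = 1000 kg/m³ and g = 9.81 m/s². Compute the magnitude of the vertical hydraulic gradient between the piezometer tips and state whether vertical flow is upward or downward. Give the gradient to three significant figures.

Total head at BH-1: h = 30.70 m (water level in the standpipe).
Pressure head at BH-7: ψ = P/(ρg) = 542.6×1000 / (1000 × 9.81) = 55.31 m.
Total head at BH-7: h = z + ψ = -27.54 + 55.31 = 27.77 m.
Δh = h(BH-1) − h(BH-7) = 30.70 − 27.77 = 2.93 m.
Vertical separation Δz = 27.21 − (-27.54) = 54.75 m.
|i_v| = |Δh| / Δz = 2.93 / 54.75 = 0.0535.
Head is higher in the shallow piezometer, so vertical flow is downward (recharge condition).

|i_v| ≈ 0.0535; vertical flow is downward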